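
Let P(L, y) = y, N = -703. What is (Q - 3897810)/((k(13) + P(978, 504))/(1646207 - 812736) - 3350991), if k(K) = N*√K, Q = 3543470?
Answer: 206212239034139313498495/1950147759125565754401833 - 51904619060105*√13/1950147759125565754401833 ≈ 0.10574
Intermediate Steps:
k(K) = -703*√K
(Q - 3897810)/((k(13) + P(978, 504))/(1646207 - 812736) - 3350991) = (3543470 - 3897810)/((-703*√13 + 504)/(1646207 - 812736) - 3350991) = -354340/((504 - 703*√13)/833471 - 3350991) = -354340/((504 - 703*√13)*(1/833471) - 3350991) = -354340/((504/833471 - 703*√13/833471) - 3350991) = -354340/(-2792953819257/833471 - 703*√13/833471)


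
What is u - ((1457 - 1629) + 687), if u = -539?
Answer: -1054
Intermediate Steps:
u - ((1457 - 1629) + 687) = -539 - ((1457 - 1629) + 687) = -539 - (-172 + 687) = -539 - 1*515 = -539 - 515 = -1054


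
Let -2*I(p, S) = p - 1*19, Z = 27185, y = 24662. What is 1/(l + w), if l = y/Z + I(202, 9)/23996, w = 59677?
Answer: 1304662520/77859523809889 ≈ 1.6757e-5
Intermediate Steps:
I(p, S) = 19/2 - p/2 (I(p, S) = -(p - 1*19)/2 = -(p - 19)/2 = -(-19 + p)/2 = 19/2 - p/2)
l = 1178603849/1304662520 (l = 24662/27185 + (19/2 - 1/2*202)/23996 = 24662*(1/27185) + (19/2 - 101)*(1/23996) = 24662/27185 - 183/2*1/23996 = 24662/27185 - 183/47992 = 1178603849/1304662520 ≈ 0.90338)
1/(l + w) = 1/(1178603849/1304662520 + 59677) = 1/(77859523809889/1304662520) = 1304662520/77859523809889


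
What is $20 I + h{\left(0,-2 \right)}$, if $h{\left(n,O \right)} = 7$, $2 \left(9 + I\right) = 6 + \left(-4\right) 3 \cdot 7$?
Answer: $-953$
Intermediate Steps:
$I = -48$ ($I = -9 + \frac{6 + \left(-4\right) 3 \cdot 7}{2} = -9 + \frac{6 - 84}{2} = -9 + \frac{1}{2} \left(-78\right) = -9 - 39 = -48$)
$20 I + h{\left(0,-2 \right)} = 20 \left(-48\right) + 7 = -960 + 7 = -953$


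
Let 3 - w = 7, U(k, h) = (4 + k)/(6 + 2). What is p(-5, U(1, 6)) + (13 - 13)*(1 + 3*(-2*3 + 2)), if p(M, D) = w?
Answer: -4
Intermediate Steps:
U(k, h) = ½ + k/8 (U(k, h) = (4 + k)/8 = (4 + k)*(⅛) = ½ + k/8)
w = -4 (w = 3 - 1*7 = 3 - 7 = -4)
p(M, D) = -4
p(-5, U(1, 6)) + (13 - 13)*(1 + 3*(-2*3 + 2)) = -4 + (13 - 13)*(1 + 3*(-2*3 + 2)) = -4 + 0*(1 + 3*(-6 + 2)) = -4 + 0*(1 + 3*(-4)) = -4 + 0*(1 - 12) = -4 + 0*(-11) = -4 + 0 = -4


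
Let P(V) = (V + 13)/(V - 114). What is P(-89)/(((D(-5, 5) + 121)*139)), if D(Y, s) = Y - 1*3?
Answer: 76/3188521 ≈ 2.3836e-5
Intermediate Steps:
D(Y, s) = -3 + Y (D(Y, s) = Y - 3 = -3 + Y)
P(V) = (13 + V)/(-114 + V)
P(-89)/(((D(-5, 5) + 121)*139)) = ((13 - 89)/(-114 - 89))/((((-3 - 5) + 121)*139)) = (-76/(-203))/(((-8 + 121)*139)) = (-1/203*(-76))/((113*139)) = (76/203)/15707 = (76/203)*(1/15707) = 76/3188521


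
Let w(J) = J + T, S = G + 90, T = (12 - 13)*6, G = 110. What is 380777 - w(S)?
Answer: 380583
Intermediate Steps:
T = -6 (T = -1*6 = -6)
S = 200 (S = 110 + 90 = 200)
w(J) = -6 + J (w(J) = J - 6 = -6 + J)
380777 - w(S) = 380777 - (-6 + 200) = 380777 - 1*194 = 380777 - 194 = 380583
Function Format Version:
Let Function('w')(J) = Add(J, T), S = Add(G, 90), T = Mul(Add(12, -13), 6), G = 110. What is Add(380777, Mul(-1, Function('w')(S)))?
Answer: 380583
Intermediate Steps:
T = -6 (T = Mul(-1, 6) = -6)
S = 200 (S = Add(110, 90) = 200)
Function('w')(J) = Add(-6, J) (Function('w')(J) = Add(J, -6) = Add(-6, J))
Add(380777, Mul(-1, Function('w')(S))) = Add(380777, Mul(-1, Add(-6, 200))) = Add(380777, Mul(-1, 194)) = Add(380777, -194) = 380583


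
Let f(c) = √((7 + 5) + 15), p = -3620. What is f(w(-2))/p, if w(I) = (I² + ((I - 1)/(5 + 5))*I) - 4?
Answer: -3*√3/3620 ≈ -0.0014354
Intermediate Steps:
w(I) = -4 + I² + I*(-⅒ + I/10) (w(I) = (I² + ((-1 + I)/10)*I) - 4 = (I² + ((-1 + I)*(⅒))*I) - 4 = (I² + (-⅒ + I/10)*I) - 4 = (I² + I*(-⅒ + I/10)) - 4 = -4 + I² + I*(-⅒ + I/10))
f(c) = 3*√3 (f(c) = √(12 + 15) = √27 = 3*√3)
f(w(-2))/p = (3*√3)/(-3620) = (3*√3)*(-1/3620) = -3*√3/3620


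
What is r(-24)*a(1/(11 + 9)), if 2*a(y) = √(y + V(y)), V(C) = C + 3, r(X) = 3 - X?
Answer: 27*√310/20 ≈ 23.769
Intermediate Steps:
V(C) = 3 + C
a(y) = √(3 + 2*y)/2 (a(y) = √(y + (3 + y))/2 = √(3 + 2*y)/2)
r(-24)*a(1/(11 + 9)) = (3 - 1*(-24))*(√(3 + 2/(11 + 9))/2) = (3 + 24)*(√(3 + 2/20)/2) = 27*(√(3 + 2*(1/20))/2) = 27*(√(3 + ⅒)/2) = 27*(√(31/10)/2) = 27*((√310/10)/2) = 27*(√310/20) = 27*√310/20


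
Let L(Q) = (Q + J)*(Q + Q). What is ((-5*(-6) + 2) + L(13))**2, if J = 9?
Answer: 364816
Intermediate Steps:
L(Q) = 2*Q*(9 + Q) (L(Q) = (Q + 9)*(Q + Q) = (9 + Q)*(2*Q) = 2*Q*(9 + Q))
((-5*(-6) + 2) + L(13))**2 = ((-5*(-6) + 2) + 2*13*(9 + 13))**2 = ((30 + 2) + 2*13*22)**2 = (32 + 572)**2 = 604**2 = 364816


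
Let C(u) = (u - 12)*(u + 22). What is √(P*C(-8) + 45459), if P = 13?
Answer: √41819 ≈ 204.50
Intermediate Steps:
C(u) = (-12 + u)*(22 + u)
√(P*C(-8) + 45459) = √(13*(-264 + (-8)² + 10*(-8)) + 45459) = √(13*(-264 + 64 - 80) + 45459) = √(13*(-280) + 45459) = √(-3640 + 45459) = √41819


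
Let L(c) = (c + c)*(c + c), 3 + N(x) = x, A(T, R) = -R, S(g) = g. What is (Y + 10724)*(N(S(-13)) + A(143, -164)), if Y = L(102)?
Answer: 7746320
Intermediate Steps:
N(x) = -3 + x
L(c) = 4*c² (L(c) = (2*c)*(2*c) = 4*c²)
Y = 41616 (Y = 4*102² = 4*10404 = 41616)
(Y + 10724)*(N(S(-13)) + A(143, -164)) = (41616 + 10724)*((-3 - 13) - 1*(-164)) = 52340*(-16 + 164) = 52340*148 = 7746320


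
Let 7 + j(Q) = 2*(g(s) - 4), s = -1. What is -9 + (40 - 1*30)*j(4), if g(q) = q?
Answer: -179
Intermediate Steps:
j(Q) = -17 (j(Q) = -7 + 2*(-1 - 4) = -7 + 2*(-5) = -7 - 10 = -17)
-9 + (40 - 1*30)*j(4) = -9 + (40 - 1*30)*(-17) = -9 + (40 - 30)*(-17) = -9 + 10*(-17) = -9 - 170 = -179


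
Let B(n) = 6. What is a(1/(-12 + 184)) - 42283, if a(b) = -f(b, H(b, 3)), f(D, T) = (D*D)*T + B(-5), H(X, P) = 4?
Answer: -312769445/7396 ≈ -42289.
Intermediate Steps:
f(D, T) = 6 + T*D**2 (f(D, T) = (D*D)*T + 6 = D**2*T + 6 = T*D**2 + 6 = 6 + T*D**2)
a(b) = -6 - 4*b**2 (a(b) = -(6 + 4*b**2) = -6 - 4*b**2)
a(1/(-12 + 184)) - 42283 = (-6 - 4/(-12 + 184)**2) - 42283 = (-6 - 4*(1/172)**2) - 42283 = (-6 - 4*1/29584) - 42283 = (-6 - 1/7396) - 42283 = -44377/7396 - 42283 = -312769445/7396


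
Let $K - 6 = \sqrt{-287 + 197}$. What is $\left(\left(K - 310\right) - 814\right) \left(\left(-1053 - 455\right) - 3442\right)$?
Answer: $5534100 - 14850 i \sqrt{10} \approx 5.5341 \cdot 10^{6} - 46960.0 i$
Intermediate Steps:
$K = 6 + 3 i \sqrt{10}$ ($K = 6 + \sqrt{-287 + 197} = 6 + \sqrt{-90} = 6 + 3 i \sqrt{10} \approx 6.0 + 9.4868 i$)
$\left(\left(K - 310\right) - 814\right) \left(\left(-1053 - 455\right) - 3442\right) = \left(\left(\left(6 + 3 i \sqrt{10}\right) - 310\right) - 814\right) \left(\left(-1053 - 455\right) - 3442\right) = \left(\left(-304 + 3 i \sqrt{10}\right) - 814\right) \left(-1508 - 3442\right) = \left(-1118 + 3 i \sqrt{10}\right) \left(-4950\right) = 5534100 - 14850 i \sqrt{10}$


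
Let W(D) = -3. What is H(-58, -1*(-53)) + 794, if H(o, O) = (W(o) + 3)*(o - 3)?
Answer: 794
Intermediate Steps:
H(o, O) = 0 (H(o, O) = (-3 + 3)*(o - 3) = 0*(-3 + o) = 0)
H(-58, -1*(-53)) + 794 = 0 + 794 = 794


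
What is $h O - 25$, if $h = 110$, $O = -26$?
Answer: $-2885$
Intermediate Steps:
$h O - 25 = 110 \left(-26\right) - 25 = -2860 - 25 = -2885$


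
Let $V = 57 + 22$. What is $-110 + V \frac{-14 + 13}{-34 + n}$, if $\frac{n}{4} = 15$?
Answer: $- \frac{2939}{26} \approx -113.04$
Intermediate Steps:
$n = 60$ ($n = 4 \cdot 15 = 60$)
$V = 79$
$-110 + V \frac{-14 + 13}{-34 + n} = -110 + 79 \frac{-14 + 13}{-34 + 60} = -110 + 79 \left(- \frac{1}{26}\right) = -110 - \frac{79}{26} = - \frac{2939}{26}$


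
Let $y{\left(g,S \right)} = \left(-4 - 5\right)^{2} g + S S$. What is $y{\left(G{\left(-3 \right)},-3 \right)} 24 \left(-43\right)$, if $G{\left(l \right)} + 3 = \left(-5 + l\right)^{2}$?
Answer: $-5108400$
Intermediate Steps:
$G{\left(l \right)} = -3 + \left(-5 + l\right)^{2}$
$y{\left(g,S \right)} = S^{2} + 81 g$ ($y{\left(g,S \right)} = \left(-9\right)^{2} g + S^{2} = 81 g + S^{2} = S^{2} + 81 g$)
$y{\left(G{\left(-3 \right)},-3 \right)} 24 \left(-43\right) = \left(\left(-3\right)^{2} + 81 \left(-3 + \left(-5 - 3\right)^{2}\right)\right) 24 \left(-43\right) = \left(9 + 81 \left(-3 + \left(-8\right)^{2}\right)\right) 24 \left(-43\right) = \left(9 + 81 \left(-3 + 64\right)\right) 24 \left(-43\right) = \left(9 + 81 \cdot 61\right) 24 \left(-43\right) = \left(9 + 4941\right) 24 \left(-43\right) = 4950 \cdot 24 \left(-43\right) = 118800 \left(-43\right) = -5108400$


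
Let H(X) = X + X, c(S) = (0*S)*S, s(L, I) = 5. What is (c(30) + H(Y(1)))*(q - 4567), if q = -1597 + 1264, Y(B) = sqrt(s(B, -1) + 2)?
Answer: -9800*sqrt(7) ≈ -25928.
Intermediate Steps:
c(S) = 0 (c(S) = 0*S = 0)
Y(B) = sqrt(7) (Y(B) = sqrt(5 + 2) = sqrt(7))
H(X) = 2*X
q = -333
(c(30) + H(Y(1)))*(q - 4567) = (0 + 2*sqrt(7))*(-333 - 4567) = (2*sqrt(7))*(-4900) = -9800*sqrt(7)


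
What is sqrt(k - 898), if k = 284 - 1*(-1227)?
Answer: sqrt(613) ≈ 24.759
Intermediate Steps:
k = 1511 (k = 284 + 1227 = 1511)
sqrt(k - 898) = sqrt(1511 - 898) = sqrt(613)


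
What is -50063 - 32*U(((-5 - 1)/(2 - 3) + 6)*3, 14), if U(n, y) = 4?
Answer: -50191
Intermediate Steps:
-50063 - 32*U(((-5 - 1)/(2 - 3) + 6)*3, 14) = -50063 - 32*4 = -50063 - 1*128 = -50063 - 128 = -50191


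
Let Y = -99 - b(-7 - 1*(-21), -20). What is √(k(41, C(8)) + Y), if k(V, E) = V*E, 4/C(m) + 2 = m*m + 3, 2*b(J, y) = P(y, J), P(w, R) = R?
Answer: I*√437190/65 ≈ 10.172*I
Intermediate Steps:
b(J, y) = J/2
C(m) = 4/(1 + m²) (C(m) = 4/(-2 + (m*m + 3)) = 4/(-2 + (m² + 3)) = 4/(-2 + (3 + m²)) = 4/(1 + m²))
Y = -106 (Y = -99 - (-7 - 1*(-21))/2 = -99 - (-7 + 21)/2 = -99 - 14/2 = -99 - 1*7 = -99 - 7 = -106)
k(V, E) = E*V
√(k(41, C(8)) + Y) = √((4/(1 + 8²))*41 - 106) = √((4/(1 + 64))*41 - 106) = √((4/65)*41 - 106) = √(164/65 - 106) = √(-6726/65) = I*√437190/65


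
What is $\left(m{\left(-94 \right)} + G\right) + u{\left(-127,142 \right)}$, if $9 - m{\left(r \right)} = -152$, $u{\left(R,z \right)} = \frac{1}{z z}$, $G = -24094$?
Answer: $- \frac{482585011}{20164} \approx -23933.0$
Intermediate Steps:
$u{\left(R,z \right)} = \frac{1}{z^{2}}$
$m{\left(r \right)} = 161$ ($m{\left(r \right)} = 9 - -152 = 9 + 152 = 161$)
$\left(m{\left(-94 \right)} + G\right) + u{\left(-127,142 \right)} = \left(161 - 24094\right) + \frac{1}{20164} = -23933 + \frac{1}{20164} = - \frac{482585011}{20164}$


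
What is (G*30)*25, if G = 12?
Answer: 9000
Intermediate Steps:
(G*30)*25 = (12*30)*25 = 360*25 = 9000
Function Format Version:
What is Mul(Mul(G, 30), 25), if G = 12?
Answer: 9000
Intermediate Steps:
Mul(Mul(G, 30), 25) = Mul(Mul(12, 30), 25) = Mul(360, 25) = 9000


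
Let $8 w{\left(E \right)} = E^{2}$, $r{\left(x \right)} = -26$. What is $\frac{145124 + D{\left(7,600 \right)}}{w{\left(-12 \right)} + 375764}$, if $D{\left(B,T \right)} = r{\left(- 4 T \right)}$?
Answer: $\frac{72549}{187891} \approx 0.38612$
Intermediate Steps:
$D{\left(B,T \right)} = -26$
$w{\left(E \right)} = \frac{E^{2}}{8}$
$\frac{145124 + D{\left(7,600 \right)}}{w{\left(-12 \right)} + 375764} = \frac{145124 - 26}{\frac{\left(-12\right)^{2}}{8} + 375764} = \frac{145098}{\frac{1}{8} \cdot 144 + 375764} = \frac{145098}{18 + 375764} = \frac{145098}{375782} = 145098 \cdot \frac{1}{375782} = \frac{72549}{187891}$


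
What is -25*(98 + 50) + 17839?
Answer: 14139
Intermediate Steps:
-25*(98 + 50) + 17839 = -25*148 + 17839 = -3700 + 17839 = 14139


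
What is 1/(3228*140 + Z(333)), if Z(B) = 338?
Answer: 1/452258 ≈ 2.2111e-6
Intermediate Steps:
1/(3228*140 + Z(333)) = 1/(3228*140 + 338) = 1/(451920 + 338) = 1/452258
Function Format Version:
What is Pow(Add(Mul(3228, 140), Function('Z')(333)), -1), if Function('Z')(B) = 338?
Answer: Rational(1, 452258) ≈ 2.2111e-6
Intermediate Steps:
Pow(Add(Mul(3228, 140), Function('Z')(333)), -1) = Pow(Add(Mul(3228, 140), 338), -1) = Pow(Add(451920, 338), -1) = Pow(452258, -1) = Rational(1, 452258)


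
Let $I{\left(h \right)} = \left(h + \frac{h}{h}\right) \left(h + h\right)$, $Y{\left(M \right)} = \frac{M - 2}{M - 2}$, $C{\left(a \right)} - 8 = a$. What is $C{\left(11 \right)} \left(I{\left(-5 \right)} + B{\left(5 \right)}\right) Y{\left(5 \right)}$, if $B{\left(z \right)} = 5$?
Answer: $855$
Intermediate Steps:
$C{\left(a \right)} = 8 + a$
$Y{\left(M \right)} = 1$ ($Y{\left(M \right)} = \frac{-2 + M}{-2 + M} = 1$)
$I{\left(h \right)} = 2 h \left(1 + h\right)$ ($I{\left(h \right)} = \left(h + 1\right) 2 h = \left(1 + h\right) 2 h = 2 h \left(1 + h\right)$)
$C{\left(11 \right)} \left(I{\left(-5 \right)} + B{\left(5 \right)}\right) Y{\left(5 \right)} = \left(8 + 11\right) \left(2 \left(-5\right) \left(1 - 5\right) + 5\right) 1 = 19 \left(2 \left(-5\right) \left(-4\right) + 5\right) 1 = 19 \left(40 + 5\right) 1 = 19 \cdot 45 \cdot 1 = 19 \cdot 45 = 855$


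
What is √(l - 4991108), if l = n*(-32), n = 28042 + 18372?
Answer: 2*I*√1619089 ≈ 2544.9*I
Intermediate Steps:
n = 46414
l = -1485248 (l = 46414*(-32) = -1485248)
√(l - 4991108) = √(-1485248 - 4991108) = √(-6476356) = 2*I*√1619089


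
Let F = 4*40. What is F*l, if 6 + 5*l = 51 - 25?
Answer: 640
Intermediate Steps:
F = 160
l = 4 (l = -6/5 + (51 - 25)/5 = -6/5 + (⅕)*26 = -6/5 + 26/5 = 4)
F*l = 160*4 = 640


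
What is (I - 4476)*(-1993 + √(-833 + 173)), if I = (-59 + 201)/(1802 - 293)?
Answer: 13461005006/1509 - 13508284*I*√165/1509 ≈ 8.9205e+6 - 1.1499e+5*I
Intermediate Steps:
I = 142/1509 ≈ 0.094102
(I - 4476)*(-1993 + √(-833 + 173)) = (142/1509 - 4476)*(-1993 + √(-833 + 173)) = -6754142*(-1993 + √(-660))/1509 = -6754142*(-1993 + 2*I*√165)/1509 = 13461005006/1509 - 13508284*I*√165/1509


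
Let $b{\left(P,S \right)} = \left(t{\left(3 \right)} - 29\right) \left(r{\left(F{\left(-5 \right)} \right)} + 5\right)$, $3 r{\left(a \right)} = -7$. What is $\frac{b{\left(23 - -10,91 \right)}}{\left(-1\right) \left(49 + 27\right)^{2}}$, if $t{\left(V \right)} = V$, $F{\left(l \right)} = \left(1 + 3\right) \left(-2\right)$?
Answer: $\frac{13}{1083} \approx 0.012004$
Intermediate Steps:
$F{\left(l \right)} = -8$ ($F{\left(l \right)} = 4 \left(-2\right) = -8$)
$r{\left(a \right)} = - \frac{7}{3}$ ($r{\left(a \right)} = \frac{1}{3} \left(-7\right) = - \frac{7}{3}$)
$b{\left(P,S \right)} = - \frac{208}{3}$ ($b{\left(P,S \right)} = \left(3 - 29\right) \left(- \frac{7}{3} + 5\right) = \left(-26\right) \frac{8}{3} = - \frac{208}{3}$)
$\frac{b{\left(23 - -10,91 \right)}}{\left(-1\right) \left(49 + 27\right)^{2}} = - \frac{208}{3 \left(- \left(49 + 27\right)^{2}\right)} = - \frac{208}{3 \left(- 76^{2}\right)} = - \frac{208}{3 \left(\left(-1\right) 5776\right)} = - \frac{208}{3 \left(-5776\right)} = \left(- \frac{208}{3}\right) \left(- \frac{1}{5776}\right) = \frac{13}{1083}$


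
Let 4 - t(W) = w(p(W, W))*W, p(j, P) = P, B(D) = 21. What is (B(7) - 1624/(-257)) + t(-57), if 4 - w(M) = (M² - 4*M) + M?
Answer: -50032935/257 ≈ -1.9468e+5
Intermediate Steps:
w(M) = 4 - M² + 3*M (w(M) = 4 - ((M² - 4*M) + M) = 4 - (M² - 3*M) = 4 + (-M² + 3*M) = 4 - M² + 3*M)
t(W) = 4 - W*(4 - W² + 3*W) (t(W) = 4 - (4 - W² + 3*W)*W = 4 - W*(4 - W² + 3*W))
(B(7) - 1624/(-257)) + t(-57) = (21 - 1624/(-257)) + (4 - 1*(-57)*(4 - 1*(-57)² + 3*(-57))) = (21 - 1624*(-1/257)) + (4 - 1*(-57)*(4 - 1*3249 - 171)) = (21 + 1624/257) + (4 - 1*(-57)*(4 - 3249 - 171)) = 7021/257 + (4 - 1*(-57)*(-3416)) = 7021/257 + (4 - 194712) = 7021/257 - 194708 = -50032935/257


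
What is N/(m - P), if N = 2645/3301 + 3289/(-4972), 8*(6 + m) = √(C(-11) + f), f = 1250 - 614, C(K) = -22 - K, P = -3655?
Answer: 417082/10898320821 ≈ 3.8270e-5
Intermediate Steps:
f = 636
m = -23/8 (m = -6 + √((-22 - 1*(-11)) + 636)/8 = -6 + √((-22 + 11) + 636)/8 = -6 + √(-11 + 636)/8 = -6 + √625/8 = -6 + (⅛)*25 = -6 + 25/8 = -23/8 ≈ -2.8750)
N = 208541/1492052 (N = 2645*(1/3301) + 3289*(-1/4972) = 2645/3301 - 299/452 = 208541/1492052 ≈ 0.13977)
N/(m - P) = 208541/(1492052*(-23/8 - 1*(-3655))) = 208541/(1492052*(-23/8 + 3655)) = 208541/(1492052*(29217/8)) = (208541/1492052)*(8/29217) = 417082/10898320821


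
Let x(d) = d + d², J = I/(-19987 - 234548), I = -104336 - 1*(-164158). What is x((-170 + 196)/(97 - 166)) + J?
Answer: -189794224/403947045 ≈ -0.46985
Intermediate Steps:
I = 59822 (I = -104336 + 164158 = 59822)
J = -59822/254535 (J = 59822/(-19987 - 234548) = 59822/(-254535) = 59822*(-1/254535) = -59822/254535 ≈ -0.23502)
x((-170 + 196)/(97 - 166)) + J = ((-170 + 196)/(97 - 166))*(1 + (-170 + 196)/(97 - 166)) - 59822/254535 = (26/(-69))*(1 + 26/(-69)) - 59822/254535 = (26*(-1/69))*(1 + 26*(-1/69)) - 59822/254535 = -26*(1 - 26/69)/69 - 59822/254535 = -26/69*43/69 - 59822/254535 = -1118/4761 - 59822/254535 = -189794224/403947045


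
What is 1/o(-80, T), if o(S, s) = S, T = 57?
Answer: -1/80 ≈ -0.012500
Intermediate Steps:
1/o(-80, T) = 1/(-80) = -1/80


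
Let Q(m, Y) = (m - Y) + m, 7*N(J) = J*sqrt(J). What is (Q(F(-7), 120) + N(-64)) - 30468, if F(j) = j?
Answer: -30602 - 512*I/7 ≈ -30602.0 - 73.143*I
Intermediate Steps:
N(J) = J**(3/2)/7 (N(J) = (J*sqrt(J))/7 = J**(3/2)/7)
Q(m, Y) = -Y + 2*m
(Q(F(-7), 120) + N(-64)) - 30468 = ((-1*120 + 2*(-7)) + (-64)**(3/2)/7) - 30468 = ((-120 - 14) + (-512*I)/7) - 30468 = (-134 - 512*I/7) - 30468 = -30602 - 512*I/7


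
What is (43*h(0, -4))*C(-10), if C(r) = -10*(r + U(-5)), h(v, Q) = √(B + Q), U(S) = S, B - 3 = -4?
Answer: 6450*I*√5 ≈ 14423.0*I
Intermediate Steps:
B = -1 (B = 3 - 4 = -1)
h(v, Q) = √(-1 + Q)
C(r) = 50 - 10*r (C(r) = -10*(r - 5) = -10*(-5 + r) = 50 - 10*r)
(43*h(0, -4))*C(-10) = (43*√(-1 - 4))*(50 - 10*(-10)) = (43*√(-5))*(50 + 100) = (43*(I*√5))*150 = (43*I*√5)*150 = 6450*I*√5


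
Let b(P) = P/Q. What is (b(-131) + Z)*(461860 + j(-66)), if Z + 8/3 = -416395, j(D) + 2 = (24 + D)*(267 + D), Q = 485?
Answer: -274706163437168/1455 ≈ -1.8880e+11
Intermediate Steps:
b(P) = P/485
j(D) = -2 + (24 + D)*(267 + D)
Z = -1249193/3 (Z = -8/3 - 416395 = -1249193/3 ≈ -4.1640e+5)
(b(-131) + Z)*(461860 + j(-66)) = ((1/485)*(-131) - 1249193/3)*(461860 + (6406 + (-66)**2 + 291*(-66))) = (-131/485 - 1249193/3)*(461860 + (6406 + 4356 - 19206)) = -605858998*(461860 - 8444)/1455 = -605858998/1455*453416 = -274706163437168/1455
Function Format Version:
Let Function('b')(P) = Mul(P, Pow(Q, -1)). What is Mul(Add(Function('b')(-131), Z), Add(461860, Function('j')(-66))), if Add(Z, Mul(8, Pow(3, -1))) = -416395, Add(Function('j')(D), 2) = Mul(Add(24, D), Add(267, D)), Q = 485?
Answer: Rational(-274706163437168, 1455) ≈ -1.8880e+11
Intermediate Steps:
Function('b')(P) = Mul(Rational(1, 485), P) (Function('b')(P) = Mul(P, Pow(485, -1)) = Mul(P, Rational(1, 485)) = Mul(Rational(1, 485), P))
Function('j')(D) = Add(-2, Mul(Add(24, D), Add(267, D)))
Z = Rational(-1249193, 3) (Z = Add(Rational(-8, 3), -416395) = Rational(-1249193, 3) ≈ -4.1640e+5)
Mul(Add(Function('b')(-131), Z), Add(461860, Function('j')(-66))) = Mul(Add(Mul(Rational(1, 485), -131), Rational(-1249193, 3)), Add(461860, Add(6406, Pow(-66, 2), Mul(291, -66)))) = Mul(Add(Rational(-131, 485), Rational(-1249193, 3)), Add(461860, Add(6406, 4356, -19206))) = Mul(Rational(-605858998, 1455), Add(461860, -8444)) = Mul(Rational(-605858998, 1455), 453416) = Rational(-274706163437168, 1455)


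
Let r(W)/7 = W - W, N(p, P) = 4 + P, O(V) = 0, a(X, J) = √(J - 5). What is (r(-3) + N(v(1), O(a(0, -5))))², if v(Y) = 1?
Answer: 16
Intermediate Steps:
a(X, J) = √(-5 + J)
r(W) = 0 (r(W) = 7*(W - W) = 7*0 = 0)
(r(-3) + N(v(1), O(a(0, -5))))² = (0 + (4 + 0))² = (0 + 4)² = 4² = 16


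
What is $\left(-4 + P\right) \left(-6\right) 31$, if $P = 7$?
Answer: $-558$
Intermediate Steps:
$\left(-4 + P\right) \left(-6\right) 31 = \left(-4 + 7\right) \left(-6\right) 31 = 3 \left(-6\right) 31 = \left(-18\right) 31 = -558$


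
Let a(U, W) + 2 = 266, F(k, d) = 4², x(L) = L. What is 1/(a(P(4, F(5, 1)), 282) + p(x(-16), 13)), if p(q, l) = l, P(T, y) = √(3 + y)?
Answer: 1/277 ≈ 0.0036101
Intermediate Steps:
F(k, d) = 16
a(U, W) = 264 (a(U, W) = -2 + 266 = 264)
1/(a(P(4, F(5, 1)), 282) + p(x(-16), 13)) = 1/(264 + 13) = 1/277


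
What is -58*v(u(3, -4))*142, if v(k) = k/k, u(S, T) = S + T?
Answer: -8236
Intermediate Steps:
v(k) = 1
-58*v(u(3, -4))*142 = -58*1*142 = -58*142 = -8236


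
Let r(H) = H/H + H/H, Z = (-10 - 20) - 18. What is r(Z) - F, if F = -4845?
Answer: 4847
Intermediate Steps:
Z = -48 (Z = -30 - 18 = -48)
r(H) = 2 (r(H) = 1 + 1 = 2)
r(Z) - F = 2 - 1*(-4845) = 2 + 4845 = 4847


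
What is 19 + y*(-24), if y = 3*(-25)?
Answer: 1819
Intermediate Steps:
y = -75
19 + y*(-24) = 19 - 75*(-24) = 19 + 1800 = 1819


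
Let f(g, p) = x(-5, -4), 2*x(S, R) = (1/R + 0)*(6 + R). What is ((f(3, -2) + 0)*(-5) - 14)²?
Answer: 2601/16 ≈ 162.56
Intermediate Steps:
x(S, R) = (6 + R)/(2*R) (x(S, R) = ((1/R + 0)*(6 + R))/2 = ((6 + R)/R)/2 = (6 + R)/(2*R))
f(g, p) = -¼ (f(g, p) = (½)*(6 - 4)/(-4) = (½)*(-¼)*2 = -¼)
((f(3, -2) + 0)*(-5) - 14)² = ((-¼ + 0)*(-5) - 14)² = (-¼*(-5) - 14)² = (5/4 - 14)² = (-51/4)² = 2601/16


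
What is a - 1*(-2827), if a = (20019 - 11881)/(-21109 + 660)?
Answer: 4446245/1573 ≈ 2826.6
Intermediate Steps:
a = -626/1573 (a = 8138/(-20449) = 8138*(-1/20449) = -626/1573 ≈ -0.39797)
a - 1*(-2827) = -626/1573 - 1*(-2827) = -626/1573 + 2827 = 4446245/1573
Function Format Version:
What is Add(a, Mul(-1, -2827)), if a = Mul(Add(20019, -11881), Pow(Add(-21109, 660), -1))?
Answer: Rational(4446245, 1573) ≈ 2826.6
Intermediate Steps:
a = Rational(-626, 1573) (a = Mul(8138, Pow(-20449, -1)) = Mul(8138, Rational(-1, 20449)) = Rational(-626, 1573) ≈ -0.39797)
Add(a, Mul(-1, -2827)) = Add(Rational(-626, 1573), Mul(-1, -2827)) = Add(Rational(-626, 1573), 2827) = Rational(4446245, 1573)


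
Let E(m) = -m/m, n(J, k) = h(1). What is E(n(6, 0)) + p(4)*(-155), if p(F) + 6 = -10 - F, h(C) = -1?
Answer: 3099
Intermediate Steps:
n(J, k) = -1
E(m) = -1 (E(m) = -1*1 = -1)
p(F) = -16 - F (p(F) = -6 + (-10 - F) = -16 - F)
E(n(6, 0)) + p(4)*(-155) = -1 + (-16 - 1*4)*(-155) = -1 + (-16 - 4)*(-155) = -1 - 20*(-155) = -1 + 3100 = 3099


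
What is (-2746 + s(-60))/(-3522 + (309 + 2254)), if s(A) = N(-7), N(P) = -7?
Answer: 2753/959 ≈ 2.8707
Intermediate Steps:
s(A) = -7
(-2746 + s(-60))/(-3522 + (309 + 2254)) = (-2746 - 7)/(-3522 + (309 + 2254)) = -2753/(-3522 + 2563) = -2753/(-959) = -2753*(-1/959) = 2753/959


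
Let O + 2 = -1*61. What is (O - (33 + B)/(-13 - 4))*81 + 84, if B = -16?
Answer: -4938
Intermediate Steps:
O = -63 (O = -2 - 1*61 = -2 - 61 = -63)
(O - (33 + B)/(-13 - 4))*81 + 84 = (-63 - (33 - 16)/(-13 - 4))*81 + 84 = (-63 - 17/(-17))*81 + 84 = (-63 - 17*(-1)/17)*81 + 84 = (-63 - 1*(-1))*81 + 84 = (-63 + 1)*81 + 84 = -62*81 + 84 = -5022 + 84 = -4938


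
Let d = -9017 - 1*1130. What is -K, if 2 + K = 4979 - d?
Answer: -15124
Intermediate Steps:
d = -10147 (d = -9017 - 1130 = -10147)
K = 15124 (K = -2 + (4979 - 1*(-10147)) = -2 + (4979 + 10147) = -2 + 15126 = 15124)
-K = -1*15124 = -15124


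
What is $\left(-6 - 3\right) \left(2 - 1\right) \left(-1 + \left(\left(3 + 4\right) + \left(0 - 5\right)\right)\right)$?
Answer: $-9$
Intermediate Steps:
$\left(-6 - 3\right) \left(2 - 1\right) \left(-1 + \left(\left(3 + 4\right) + \left(0 - 5\right)\right)\right) = \left(-9\right) 1 \left(-1 + \left(7 - 5\right)\right) = - 9 \left(-1 + 2\right) = \left(-9\right) 1 = -9$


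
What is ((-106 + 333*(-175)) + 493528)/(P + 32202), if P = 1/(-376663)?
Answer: 163903774461/12129301925 ≈ 13.513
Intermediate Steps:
P = -1/376663 ≈ -2.6549e-6
((-106 + 333*(-175)) + 493528)/(P + 32202) = ((-106 + 333*(-175)) + 493528)/(-1/376663 + 32202) = ((-106 - 58275) + 493528)/(12129301925/376663) = (-58381 + 493528)*(376663/12129301925) = 435147*(376663/12129301925) = 163903774461/12129301925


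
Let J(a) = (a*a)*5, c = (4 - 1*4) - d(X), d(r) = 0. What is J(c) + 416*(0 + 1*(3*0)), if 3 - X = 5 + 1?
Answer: 0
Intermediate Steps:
X = -3 (X = 3 - (5 + 1) = 3 - 1*6 = 3 - 6 = -3)
c = 0 (c = (4 - 1*4) - 1*0 = (4 - 4) + 0 = 0 + 0 = 0)
J(a) = 5*a**2 (J(a) = a**2*5 = 5*a**2)
J(c) + 416*(0 + 1*(3*0)) = 5*0**2 + 416*(0 + 1*(3*0)) = 5*0 + 416*(0 + 1*0) = 0 + 416*(0 + 0) = 0 + 416*0 = 0 + 0 = 0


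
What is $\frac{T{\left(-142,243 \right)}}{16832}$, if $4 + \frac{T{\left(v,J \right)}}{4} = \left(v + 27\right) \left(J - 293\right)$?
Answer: $\frac{2873}{2104} \approx 1.3655$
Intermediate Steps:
$T{\left(v,J \right)} = -16 + 4 \left(-293 + J\right) \left(27 + v\right)$ ($T{\left(v,J \right)} = -16 + 4 \left(v + 27\right) \left(J - 293\right) = -16 + 4 \left(27 + v\right) \left(-293 + J\right) = -16 + 4 \left(-293 + J\right) \left(27 + v\right)$)
$\frac{T{\left(-142,243 \right)}}{16832} = \frac{-31660 - -166424 + 108 \cdot 243 + 4 \cdot 243 \left(-142\right)}{16832} = \left(-31660 + 166424 + 26244 - 138024\right) \frac{1}{16832} = 22984 \cdot \frac{1}{16832} = \frac{2873}{2104}$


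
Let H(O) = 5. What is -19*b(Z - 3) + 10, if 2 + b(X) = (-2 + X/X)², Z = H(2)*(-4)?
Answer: 29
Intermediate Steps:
Z = -20 (Z = 5*(-4) = -20)
b(X) = -1 (b(X) = -2 + (-2 + X/X)² = -2 + (-2 + 1)² = -2 + (-1)² = -2 + 1 = -1)
-19*b(Z - 3) + 10 = -19*(-1) + 10 = 19 + 10 = 29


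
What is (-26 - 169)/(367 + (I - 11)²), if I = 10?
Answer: -195/368 ≈ -0.52989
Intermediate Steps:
(-26 - 169)/(367 + (I - 11)²) = (-26 - 169)/(367 + (10 - 11)²) = -195/(367 + (-1)²) = -195/(367 + 1) = -195/368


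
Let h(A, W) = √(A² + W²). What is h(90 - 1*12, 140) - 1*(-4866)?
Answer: 4866 + 2*√6421 ≈ 5026.3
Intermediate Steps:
h(90 - 1*12, 140) - 1*(-4866) = √((90 - 1*12)² + 140²) - 1*(-4866) = √((90 - 12)² + 19600) + 4866 = √(78² + 19600) + 4866 = √(6084 + 19600) + 4866 = √25684 + 4866 = 2*√6421 + 4866 = 4866 + 2*√6421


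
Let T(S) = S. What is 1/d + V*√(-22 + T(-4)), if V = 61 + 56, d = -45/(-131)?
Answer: 131/45 + 117*I*√26 ≈ 2.9111 + 596.58*I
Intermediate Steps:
d = 45/131 (d = -45*(-1/131) = 45/131 ≈ 0.34351)
V = 117
1/d + V*√(-22 + T(-4)) = 1/(45/131) + 117*√(-22 - 4) = 131/45 + 117*√(-26) = 131/45 + 117*(I*√26) = 131/45 + 117*I*√26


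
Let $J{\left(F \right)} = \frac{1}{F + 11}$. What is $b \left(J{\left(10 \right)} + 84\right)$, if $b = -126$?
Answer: $-10590$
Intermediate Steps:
$J{\left(F \right)} = \frac{1}{11 + F}$
$b \left(J{\left(10 \right)} + 84\right) = - 126 \left(\frac{1}{11 + 10} + 84\right) = - 126 \left(\frac{1}{21} + 84\right) = \left(-126\right) \frac{1765}{21} = -10590$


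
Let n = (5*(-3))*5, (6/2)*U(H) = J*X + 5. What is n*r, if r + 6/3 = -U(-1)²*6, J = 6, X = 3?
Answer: 26600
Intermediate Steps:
U(H) = 23/3 (U(H) = (6*3 + 5)/3 = (18 + 5)/3 = (⅓)*23 = 23/3)
r = -1064/3 (r = -2 - (23/3)²*6 = -2 - 529*6/9 = -2 - 1*1058/3 = -2 - 1058/3 = -1064/3 ≈ -354.67)
n = -75 (n = -15*5 = -75)
n*r = -75*(-1064/3) = 26600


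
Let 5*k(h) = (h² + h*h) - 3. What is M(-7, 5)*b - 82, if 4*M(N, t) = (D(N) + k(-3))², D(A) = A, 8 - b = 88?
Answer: -402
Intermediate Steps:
b = -80 (b = 8 - 1*88 = 8 - 88 = -80)
k(h) = -⅗ + 2*h²/5 (k(h) = ((h² + h*h) - 3)/5 = ((h² + h²) - 3)/5 = (2*h² - 3)/5 = (-3 + 2*h²)/5 = -⅗ + 2*h²/5)
M(N, t) = (3 + N)²/4 (M(N, t) = (N + (-⅗ + (⅖)*(-3)²))²/4 = (N + (-⅗ + (⅖)*9))²/4 = (N + (-⅗ + 18/5))²/4 = (N + 3)²/4 = (3 + N)²/4)
M(-7, 5)*b - 82 = ((3 - 7)²/4)*(-80) - 82 = ((¼)*(-4)²)*(-80) - 82 = ((¼)*16)*(-80) - 82 = 4*(-80) - 82 = -320 - 82 = -402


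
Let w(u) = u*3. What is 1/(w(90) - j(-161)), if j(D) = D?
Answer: 1/431 ≈ 0.0023202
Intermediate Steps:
w(u) = 3*u
1/(w(90) - j(-161)) = 1/(3*90 - 1*(-161)) = 1/(270 + 161) = 1/431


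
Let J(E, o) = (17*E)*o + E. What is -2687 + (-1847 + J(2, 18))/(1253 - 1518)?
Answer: -710822/265 ≈ -2682.3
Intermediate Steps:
J(E, o) = E + 17*E*o (J(E, o) = 17*E*o + E = E + 17*E*o)
-2687 + (-1847 + J(2, 18))/(1253 - 1518) = -2687 + (-1847 + 2*(1 + 17*18))/(1253 - 1518) = -2687 + (-1847 + 2*(1 + 306))/(-265) = -2687 + (-1847 + 2*307)*(-1/265) = -2687 + (-1847 + 614)*(-1/265) = -2687 - 1233*(-1/265) = -2687 + 1233/265 = -710822/265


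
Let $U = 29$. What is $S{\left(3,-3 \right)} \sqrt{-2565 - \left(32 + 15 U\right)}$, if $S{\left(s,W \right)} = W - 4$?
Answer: $- 14 i \sqrt{758} \approx - 385.45 i$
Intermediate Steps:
$S{\left(s,W \right)} = -4 + W$
$S{\left(3,-3 \right)} \sqrt{-2565 - \left(32 + 15 U\right)} = \left(-4 - 3\right) \sqrt{-2565 - 467} = - 7 \sqrt{-2565 - 467} = - 7 \sqrt{-3032} = - 7 \cdot 2 i \sqrt{758} = - 14 i \sqrt{758}$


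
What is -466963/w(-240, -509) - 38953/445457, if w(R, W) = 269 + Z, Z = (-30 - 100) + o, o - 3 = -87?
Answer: -208014079506/24500135 ≈ -8490.3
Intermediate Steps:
o = -84 (o = 3 - 87 = -84)
Z = -214 (Z = (-30 - 100) - 84 = -130 - 84 = -214)
w(R, W) = 55 (w(R, W) = 269 - 214 = 55)
-466963/w(-240, -509) - 38953/445457 = -466963/55 - 38953/445457 = -208014079506/24500135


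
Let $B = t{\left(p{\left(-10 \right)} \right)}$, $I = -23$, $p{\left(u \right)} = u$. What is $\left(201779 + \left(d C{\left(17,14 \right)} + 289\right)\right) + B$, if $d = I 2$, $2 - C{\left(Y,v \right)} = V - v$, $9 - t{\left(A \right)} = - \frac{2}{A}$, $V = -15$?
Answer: $\frac{1003254}{5} \approx 2.0065 \cdot 10^{5}$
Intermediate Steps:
$t{\left(A \right)} = 9 + \frac{2}{A}$ ($t{\left(A \right)} = 9 - - \frac{2}{A} = 9 + \frac{2}{A}$)
$C{\left(Y,v \right)} = 17 + v$ ($C{\left(Y,v \right)} = 2 - \left(-15 - v\right) = 2 + \left(15 + v\right) = 17 + v$)
$B = \frac{44}{5}$ ($B = 9 + \frac{2}{-10} = 9 + 2 \left(- \frac{1}{10}\right) = 9 - \frac{1}{5} = \frac{44}{5} \approx 8.8$)
$d = -46$ ($d = \left(-23\right) 2 = -46$)
$\left(201779 + \left(d C{\left(17,14 \right)} + 289\right)\right) + B = \left(201779 + \left(- 46 \left(17 + 14\right) + 289\right)\right) + \frac{44}{5} = \left(201779 + \left(\left(-46\right) 31 + 289\right)\right) + \frac{44}{5} = \left(201779 + \left(-1426 + 289\right)\right) + \frac{44}{5} = \left(201779 - 1137\right) + \frac{44}{5} = 200642 + \frac{44}{5} = \frac{1003254}{5}$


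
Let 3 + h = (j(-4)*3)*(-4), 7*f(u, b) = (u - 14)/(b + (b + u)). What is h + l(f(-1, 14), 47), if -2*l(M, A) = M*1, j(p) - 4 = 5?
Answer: -13981/126 ≈ -110.96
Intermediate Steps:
j(p) = 9 (j(p) = 4 + 5 = 9)
f(u, b) = (-14 + u)/(7*(u + 2*b)) (f(u, b) = ((u - 14)/(b + (b + u)))/7 = ((-14 + u)/(u + 2*b))/7 = (-14 + u)/(7*(u + 2*b)))
h = -111 (h = -3 + (9*3)*(-4) = -3 + 27*(-4) = -3 - 108 = -111)
l(M, A) = -M/2
h + l(f(-1, 14), 47) = -111 - (-14 - 1)/(14*(-1 + 2*14)) = -111 - (-15)/(14*(-1 + 28)) = -111 - (-15)/(14*27) = -111 - ½*(-5/63) = -111 + 5/126 = -13981/126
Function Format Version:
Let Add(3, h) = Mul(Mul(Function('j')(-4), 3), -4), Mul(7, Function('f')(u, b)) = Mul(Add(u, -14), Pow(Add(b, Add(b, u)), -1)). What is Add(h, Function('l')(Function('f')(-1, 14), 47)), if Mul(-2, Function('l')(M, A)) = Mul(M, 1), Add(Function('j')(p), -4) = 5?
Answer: Rational(-13981, 126) ≈ -110.96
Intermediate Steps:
Function('j')(p) = 9 (Function('j')(p) = Add(4, 5) = 9)
Function('f')(u, b) = Mul(Rational(1, 7), Pow(Add(u, Mul(2, b)), -1), Add(-14, u)) (Function('f')(u, b) = Mul(Rational(1, 7), Mul(Add(u, -14), Pow(Add(b, Add(b, u)), -1))) = Mul(Rational(1, 7), Mul(Add(-14, u), Pow(Add(u, Mul(2, b)), -1))) = Mul(Rational(1, 7), Mul(Pow(Add(u, Mul(2, b)), -1), Add(-14, u))) = Mul(Rational(1, 7), Pow(Add(u, Mul(2, b)), -1), Add(-14, u)))
h = -111 (h = Add(-3, Mul(Mul(9, 3), -4)) = Add(-3, Mul(27, -4)) = Add(-3, -108) = -111)
Function('l')(M, A) = Mul(Rational(-1, 2), M) (Function('l')(M, A) = Mul(Rational(-1, 2), Mul(M, 1)) = Mul(Rational(-1, 2), M))
Add(h, Function('l')(Function('f')(-1, 14), 47)) = Add(-111, Mul(Rational(-1, 2), Mul(Rational(1, 7), Pow(Add(-1, Mul(2, 14)), -1), Add(-14, -1)))) = Add(-111, Mul(Rational(-1, 2), Mul(Rational(1, 7), Pow(Add(-1, 28), -1), -15))) = Add(-111, Mul(Rational(-1, 2), Mul(Rational(1, 7), Pow(27, -1), -15))) = Add(-111, Mul(Rational(-1, 2), Mul(Rational(1, 7), Rational(1, 27), -15))) = Add(-111, Mul(Rational(-1, 2), Rational(-5, 63))) = Add(-111, Rational(5, 126)) = Rational(-13981, 126)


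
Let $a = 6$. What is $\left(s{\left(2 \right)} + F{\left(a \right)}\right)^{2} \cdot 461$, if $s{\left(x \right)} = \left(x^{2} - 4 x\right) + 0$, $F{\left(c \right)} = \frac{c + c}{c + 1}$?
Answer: $\frac{118016}{49} \approx 2408.5$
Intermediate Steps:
$F{\left(c \right)} = \frac{2 c}{1 + c}$
$s{\left(x \right)} = x^{2} - 4 x$
$\left(s{\left(2 \right)} + F{\left(a \right)}\right)^{2} \cdot 461 = \left(2 \left(-4 + 2\right) + 2 \cdot 6 \frac{1}{1 + 6}\right)^{2} \cdot 461 = \left(2 \left(-2\right) + 2 \cdot 6 \cdot \frac{1}{7}\right)^{2} \cdot 461 = \left(-4 + 2 \cdot 6 \cdot \frac{1}{7}\right)^{2} \cdot 461 = \left(-4 + \frac{12}{7}\right)^{2} \cdot 461 = \left(- \frac{16}{7}\right)^{2} \cdot 461 = \frac{256}{49} \cdot 461 = \frac{118016}{49}$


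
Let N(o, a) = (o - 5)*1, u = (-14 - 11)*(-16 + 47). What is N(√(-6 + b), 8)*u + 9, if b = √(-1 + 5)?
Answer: 3884 - 1550*I ≈ 3884.0 - 1550.0*I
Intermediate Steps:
u = -775 (u = -25*31 = -775)
b = 2 (b = √4 = 2)
N(o, a) = -5 + o (N(o, a) = (-5 + o)*1 = -5 + o)
N(√(-6 + b), 8)*u + 9 = (-5 + √(-6 + 2))*(-775) + 9 = (-5 + √(-4))*(-775) + 9 = (-5 + 2*I)*(-775) + 9 = (3875 - 1550*I) + 9 = 3884 - 1550*I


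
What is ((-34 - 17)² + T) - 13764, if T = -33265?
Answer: -44428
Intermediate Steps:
((-34 - 17)² + T) - 13764 = ((-34 - 17)² - 33265) - 13764 = ((-51)² - 33265) - 13764 = (2601 - 33265) - 13764 = -30664 - 13764 = -44428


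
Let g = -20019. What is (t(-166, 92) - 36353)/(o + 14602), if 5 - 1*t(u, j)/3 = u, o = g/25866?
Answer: -309012480/125891771 ≈ -2.4546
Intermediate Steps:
o = -6673/8622 (o = -20019/25866 = -20019*1/25866 = -6673/8622 ≈ -0.77395)
t(u, j) = 15 - 3*u
(t(-166, 92) - 36353)/(o + 14602) = ((15 - 3*(-166)) - 36353)/(-6673/8622 + 14602) = ((15 + 498) - 36353)/(125891771/8622) = (513 - 36353)*(8622/125891771) = -35840*8622/125891771 = -309012480/125891771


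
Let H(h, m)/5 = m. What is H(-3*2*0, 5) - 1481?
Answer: -1456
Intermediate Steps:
H(h, m) = 5*m
H(-3*2*0, 5) - 1481 = 5*5 - 1481 = 25 - 1481 = -1456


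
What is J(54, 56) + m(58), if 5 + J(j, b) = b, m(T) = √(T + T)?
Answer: 51 + 2*√29 ≈ 61.770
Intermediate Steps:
m(T) = √2*√T (m(T) = √(2*T) = √2*√T)
J(j, b) = -5 + b
J(54, 56) + m(58) = (-5 + 56) + √2*√58 = 51 + 2*√29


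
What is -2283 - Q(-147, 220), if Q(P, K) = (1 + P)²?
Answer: -23599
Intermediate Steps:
-2283 - Q(-147, 220) = -2283 - (1 - 147)² = -2283 - 1*(-146)² = -2283 - 1*21316 = -2283 - 21316 = -23599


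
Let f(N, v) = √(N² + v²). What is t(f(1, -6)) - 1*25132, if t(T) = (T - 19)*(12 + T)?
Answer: -25323 - 7*√37 ≈ -25366.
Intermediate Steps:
t(T) = (-19 + T)*(12 + T)
t(f(1, -6)) - 1*25132 = (-228 + (√(1² + (-6)²))² - 7*√(1² + (-6)²)) - 1*25132 = (-228 + (√(1 + 36))² - 7*√(1 + 36)) - 25132 = (-228 + (√37)² - 7*√37) - 25132 = (-228 + 37 - 7*√37) - 25132 = (-191 - 7*√37) - 25132 = -25323 - 7*√37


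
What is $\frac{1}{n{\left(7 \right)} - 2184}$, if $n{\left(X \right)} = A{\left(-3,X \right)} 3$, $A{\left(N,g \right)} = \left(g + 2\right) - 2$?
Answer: $- \frac{1}{2163} \approx -0.00046232$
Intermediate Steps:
$A{\left(N,g \right)} = g$ ($A{\left(N,g \right)} = \left(2 + g\right) - 2 = g$)
$n{\left(X \right)} = 3 X$ ($n{\left(X \right)} = X 3 = 3 X$)
$\frac{1}{n{\left(7 \right)} - 2184} = \frac{1}{3 \cdot 7 - 2184} = \frac{1}{21 - 2184} = \frac{1}{-2163} = - \frac{1}{2163}$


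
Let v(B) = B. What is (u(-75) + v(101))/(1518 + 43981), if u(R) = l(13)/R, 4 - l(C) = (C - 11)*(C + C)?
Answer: 2541/1137475 ≈ 0.0022339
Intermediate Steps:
l(C) = 4 - 2*C*(-11 + C) (l(C) = 4 - (C - 11)*(C + C) = 4 - (-11 + C)*2*C = 4 - 2*C*(-11 + C))
u(R) = -48/R (u(R) = (4 - 2*13**2 + 22*13)/R = (4 - 2*169 + 286)/R = (4 - 338 + 286)/R = -48/R)
(u(-75) + v(101))/(1518 + 43981) = (-48/(-75) + 101)/(1518 + 43981) = (-48*(-1/75) + 101)/45499 = (16/25 + 101)*(1/45499) = (2541/25)*(1/45499) = 2541/1137475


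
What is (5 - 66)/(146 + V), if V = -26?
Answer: -61/120 ≈ -0.50833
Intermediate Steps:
(5 - 66)/(146 + V) = (5 - 66)/(146 - 26) = -61/120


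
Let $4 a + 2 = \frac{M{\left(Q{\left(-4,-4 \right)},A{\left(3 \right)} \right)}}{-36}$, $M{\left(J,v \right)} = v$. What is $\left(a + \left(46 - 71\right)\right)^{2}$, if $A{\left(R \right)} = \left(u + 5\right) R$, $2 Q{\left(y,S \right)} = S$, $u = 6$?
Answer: $\frac{1525225}{2304} \approx 661.99$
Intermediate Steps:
$Q{\left(y,S \right)} = \frac{S}{2}$
$A{\left(R \right)} = 11 R$ ($A{\left(R \right)} = \left(6 + 5\right) R = 11 R$)
$a = - \frac{35}{48}$ ($a = - \frac{1}{2} + \frac{11 \cdot 3 \frac{1}{-36}}{4} = - \frac{1}{2} + \frac{33 \left(- \frac{1}{36}\right)}{4} = - \frac{1}{2} + \frac{1}{4} \left(- \frac{11}{12}\right) = - \frac{1}{2} - \frac{11}{48} = - \frac{35}{48} \approx -0.72917$)
$\left(a + \left(46 - 71\right)\right)^{2} = \left(- \frac{35}{48} + \left(46 - 71\right)\right)^{2} = \left(- \frac{35}{48} - 25\right)^{2} = \left(- \frac{1235}{48}\right)^{2} = \frac{1525225}{2304}$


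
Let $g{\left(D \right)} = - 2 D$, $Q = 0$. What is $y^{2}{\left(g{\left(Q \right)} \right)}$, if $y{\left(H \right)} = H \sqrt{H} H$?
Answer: $0$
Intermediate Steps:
$y{\left(H \right)} = H^{\frac{5}{2}}$ ($y{\left(H \right)} = H^{\frac{3}{2}} H = H^{\frac{5}{2}}$)
$y^{2}{\left(g{\left(Q \right)} \right)} = \left(\left(\left(-2\right) 0\right)^{\frac{5}{2}}\right)^{2} = \left(0^{\frac{5}{2}}\right)^{2} = 0^{2} = 0$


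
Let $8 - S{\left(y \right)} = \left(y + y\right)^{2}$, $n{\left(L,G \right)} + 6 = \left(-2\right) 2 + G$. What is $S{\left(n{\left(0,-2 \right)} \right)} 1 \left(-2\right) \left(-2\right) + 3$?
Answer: $-2269$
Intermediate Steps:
$n{\left(L,G \right)} = -10 + G$ ($n{\left(L,G \right)} = -6 + \left(\left(-2\right) 2 + G\right) = -6 + \left(-4 + G\right) = -10 + G$)
$S{\left(y \right)} = 8 - 4 y^{2}$ ($S{\left(y \right)} = 8 - \left(y + y\right)^{2} = 8 - \left(2 y\right)^{2} = 8 - 4 y^{2}$)
$S{\left(n{\left(0,-2 \right)} \right)} 1 \left(-2\right) \left(-2\right) + 3 = \left(8 - 4 \left(-10 - 2\right)^{2}\right) 1 \left(-2\right) \left(-2\right) + 3 = \left(8 - 4 \left(-12\right)^{2}\right) \left(\left(-2\right) \left(-2\right)\right) + 3 = \left(8 - 576\right) 4 + 3 = \left(-568\right) 4 + 3 = -2272 + 3 = -2269$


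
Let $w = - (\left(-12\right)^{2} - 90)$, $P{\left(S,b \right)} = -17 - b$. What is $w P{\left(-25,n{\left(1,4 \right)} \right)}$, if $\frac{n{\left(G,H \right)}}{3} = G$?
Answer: $1080$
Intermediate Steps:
$n{\left(G,H \right)} = 3 G$
$w = -54$ ($w = - (144 - 90) = \left(-1\right) 54 = -54$)
$w P{\left(-25,n{\left(1,4 \right)} \right)} = - 54 \left(-17 - 3 \cdot 1\right) = - 54 \left(-17 - 3\right) = \left(-54\right) \left(-20\right) = 1080$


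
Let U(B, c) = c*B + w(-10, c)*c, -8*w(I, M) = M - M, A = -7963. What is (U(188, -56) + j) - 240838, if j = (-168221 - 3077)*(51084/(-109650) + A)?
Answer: 579646625404/425 ≈ 1.3639e+9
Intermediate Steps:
j = 579753455954/425 (j = (-168221 - 3077)*(51084/(-109650) - 7963) = -171298*(51084*(-1/109650) - 7963) = -171298*(-198/425 - 7963) = -171298*(-3384473/425) = 579753455954/425 ≈ 1.3641e+9)
w(I, M) = 0 (w(I, M) = -(M - M)/8 = -1/8*0 = 0)
U(B, c) = B*c (U(B, c) = c*B + 0*c = B*c + 0 = B*c)
(U(188, -56) + j) - 240838 = (188*(-56) + 579753455954/425) - 240838 = (-10528 + 579753455954/425) - 240838 = 579748981554/425 - 240838 = 579646625404/425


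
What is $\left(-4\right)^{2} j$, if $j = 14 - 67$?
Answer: $-848$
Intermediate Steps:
$j = -53$ ($j = 14 - 67 = -53$)
$\left(-4\right)^{2} j = \left(-4\right)^{2} \left(-53\right) = 16 \left(-53\right) = -848$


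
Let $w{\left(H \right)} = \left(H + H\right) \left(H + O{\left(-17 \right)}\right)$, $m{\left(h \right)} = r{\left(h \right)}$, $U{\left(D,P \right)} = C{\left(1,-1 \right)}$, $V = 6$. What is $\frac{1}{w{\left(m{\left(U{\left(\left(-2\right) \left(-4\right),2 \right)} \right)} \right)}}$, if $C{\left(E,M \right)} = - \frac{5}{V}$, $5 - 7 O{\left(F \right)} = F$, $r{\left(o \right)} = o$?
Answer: $- \frac{126}{485} \approx -0.25979$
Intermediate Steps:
$O{\left(F \right)} = \frac{5}{7} - \frac{F}{7}$
$C{\left(E,M \right)} = - \frac{5}{6}$
$U{\left(D,P \right)} = - \frac{5}{6}$
$m{\left(h \right)} = h$
$w{\left(H \right)} = 2 H \left(\frac{22}{7} + H\right)$ ($w{\left(H \right)} = \left(H + H\right) \left(H + \left(\frac{5}{7} - - \frac{17}{7}\right)\right) = 2 H \left(H + \left(\frac{5}{7} + \frac{17}{7}\right)\right) = 2 H \left(H + \frac{22}{7}\right) = 2 H \left(\frac{22}{7} + H\right)$)
$\frac{1}{w{\left(m{\left(U{\left(\left(-2\right) \left(-4\right),2 \right)} \right)} \right)}} = \frac{1}{\frac{2}{7} \left(- \frac{5}{6}\right) \left(22 + 7 \left(- \frac{5}{6}\right)\right)} = \frac{1}{\frac{2}{7} \left(- \frac{5}{6}\right) \left(22 - \frac{35}{6}\right)} = \frac{1}{\frac{2}{7} \left(- \frac{5}{6}\right) \frac{97}{6}} = \frac{1}{- \frac{485}{126}} = - \frac{126}{485}$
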